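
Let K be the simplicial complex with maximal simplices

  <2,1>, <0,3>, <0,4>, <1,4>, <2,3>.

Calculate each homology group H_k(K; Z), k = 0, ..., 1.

K has 5 vertices, 5 edges.
rank ∂_0 = 0, rank ∂_1 = 4 ⇒ b_0 = 5 − 0 − 4 = 1; all invariant factors of ∂_1 are 1 so no torsion. So H_0 = Z.
rank ∂_1 = 4, rank ∂_2 = 0 ⇒ b_1 = 5 − 4 − 0 = 1. So H_1 = Z.

H_0 ≅ Z,  H_1 ≅ Z.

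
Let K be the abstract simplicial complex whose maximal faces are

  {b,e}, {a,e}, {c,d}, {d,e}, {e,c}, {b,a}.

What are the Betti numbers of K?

Fix the vertex order a < b < c < d < e and write every simplex with vertices in increasing order. Then dim K = 1 and the simplices of K are:

  0-simplices (5): a, b, c, d, e
  1-simplices (6): ab, ae, be, cd, ce, de

so the chain groups are C_0 ≅ Z^5, C_1 ≅ Z^6.

The boundary map ∂_1: C_1 → C_0 maps an edge to its endpoints' difference, ∂[p,q] = q − p.
The resulting 5×6 matrix has rank 4, and its Smith normal form has invariant factors (1,1,1,1).

Now H_k = ker ∂_k / im ∂_{k+1}, so:

  H_0: rank C_0 − rank ∂_1 = 5 − 4 = 1, and the invariant factors of ∂_1 are all 1, so H_0 = Z.
  H_1: rank ker ∂_1 − rank ∂_2 = (6 − 4) − 0 = 2, and there is no ∂_2, so H_1 = Z^2.

Hence the Betti numbers are b_0 = 1, b_1 = 2.

b_0 = 1, b_1 = 2.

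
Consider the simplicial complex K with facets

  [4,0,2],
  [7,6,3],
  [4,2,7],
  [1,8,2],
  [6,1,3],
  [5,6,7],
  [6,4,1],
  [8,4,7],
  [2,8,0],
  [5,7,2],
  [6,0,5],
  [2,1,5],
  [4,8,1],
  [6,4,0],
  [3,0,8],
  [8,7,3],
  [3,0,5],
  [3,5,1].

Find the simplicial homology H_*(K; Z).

H_0 = Z,  H_1 = Z ⊕ Z/2,  H_2 = 0.

Take the total order 0 < 1 < 2 < 3 < 4 < 5 < 6 < 7 < 8 on the vertex set. Then K (dimension 2) consists of the simplices:

  0-simplices (9): [0], [1], [2], [3], [4], [5], [6], [7], [8]
  1-simplices (27): (27 of them)
  2-simplices (18): [0,2,4], [0,2,8], [0,3,5], [0,3,8], [0,4,6], [0,5,6], [1,2,5], [1,2,8], [1,3,5], [1,3,6], [1,4,6], [1,4,8], [2,4,7], [2,5,7], [3,6,7], [3,7,8], [4,7,8], [5,6,7]

giving chain groups C_0 ≅ Z^9, C_1 ≅ Z^27, C_2 ≅ Z^18.

The boundary map ∂_1: C_1 → C_0 is given by ∂[p,q] = [q] − [p]. For instance
  ∂[1,5] = [5] − [1].
As a 9×27 matrix over Z this has rank 8, with invariant factors (1,1,1,1,1,1,1,1).

The boundary map ∂_2: C_2 → C_1 maps a triangle to the signed sum of its edges. For instance
  ∂[1,4,8] = [4,8] − [1,8] + [1,4],
  ∂[1,2,8] = [2,8] − [1,8] + [1,2].
This gives a 27×18 integer matrix of rank 18; reducing to Smith normal form yields diagonal entries (1,1,1,1,1,1,1,1,1,1,1,1,1,1,1,1,1,2).

From H_k ≅ ker(∂_k) / im(∂_{k+1}) we obtain:

  H_0: rank C_0 − rank ∂_1 = 9 − 8 = 1, and the invariant factors of ∂_1 are all 1, so H_0 = Z.
  H_1: rank ker ∂_1 − rank ∂_2 = (27 − 8) − 18 = 1, and ∂_2 has invariant factor 2 > 1, so H_1 = Z ⊕ Z/2.
  H_2: rank ker ∂_2 − rank ∂_3 = (18 − 18) − 0 = 0, and there is no ∂_3, so H_2 = 0.

(K is a triangulation of the Klein bottle.)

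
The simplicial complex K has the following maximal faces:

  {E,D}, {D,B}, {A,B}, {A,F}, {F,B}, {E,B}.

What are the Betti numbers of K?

b_0 = 1, b_1 = 2.

Fix the vertex order A < B < D < E < F and write every simplex with vertices in increasing order. Then dim K = 1 and the simplices of K are:

  0-simplices (5): A, B, D, E, F
  1-simplices (6): AB, AF, BD, BE, BF, DE

giving chain groups C_0 ≅ Z^5, C_1 ≅ Z^6.

Boundary ∂_1: C_1 → C_0 maps an edge to its endpoints' difference, ∂[p,q] = q − p.
The 5×6 boundary matrix has rank 4 and Smith normal form diag(1,1,1,1).

From H_k ≅ ker(∂_k) / im(∂_{k+1}) we obtain:

  H_0: rank C_0 − rank ∂_1 = 5 − 4 = 1, and the invariant factors of ∂_1 are all 1, so H_0 ≅ Z.
  H_1: rank ker ∂_1 − rank ∂_2 = (6 − 4) − 0 = 2, and there is no ∂_2, so H_1 ≅ Z^2.

As a check, the Euler characteristic is 5 − 6 = -1, which agrees with 1 − 2 = -1.
(K is a triangulation of a wedge of 2 circles.)

Hence the Betti numbers are b_0 = 1, b_1 = 2.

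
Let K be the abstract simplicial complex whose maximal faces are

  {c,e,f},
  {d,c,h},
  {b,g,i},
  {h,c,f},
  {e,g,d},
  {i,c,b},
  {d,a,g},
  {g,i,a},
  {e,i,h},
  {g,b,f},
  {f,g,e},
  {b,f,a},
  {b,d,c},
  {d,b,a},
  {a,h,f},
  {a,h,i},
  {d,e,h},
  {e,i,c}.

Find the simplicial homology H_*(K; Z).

H_0 ≅ Z,  H_1 ≅ Z ⊕ Z_2,  H_2 = 0.

We work with the vertex ordering a < b < c < d < e < f < g < h < i. The simplices of K, each written with vertices in increasing order, are:

  0-simplices (9): a, b, c, d, e, f, g, h, i
  1-simplices (27): ab, ad, af, ag, ah, ai, bc, bd, bf, bg, bi, cd, ce, cf, ch, ci, de, dg, dh, ef, eg, eh, ei, fg, fh, gi, hi
  2-simplices (18): abd, abf, adg, afh, agi, ahi, bcd, bci, bfg, bgi, cdh, cef, cei, cfh, deg, deh, efg, ehi

Hence C_0 ≅ Z^9, C_1 ≅ Z^27, C_2 ≅ Z^18.

The boundary map ∂_1: C_1 → C_0 maps an edge to its endpoints' difference, ∂[p,q] = q − p. For instance
  ∂cd = d − c.
As a 9×27 matrix over Z this has rank 8, with invariant factors (1,1,1,1,1,1,1,1).

Boundary ∂_2: C_2 → C_1 maps a triangle to the signed sum of its edges. For instance
  ∂afh = fh − ah + af,
  ∂efg = fg − eg + ef.
This gives a 27×18 integer matrix of rank 18; reducing to Smith normal form yields diagonal entries (1,1,1,1,1,1,1,1,1,1,1,1,1,1,1,1,1,2).

Computing H_k = (kernel of ∂_k) / (image of ∂_{k+1}):

  H_0: rank C_0 − rank ∂_1 = 9 − 8 = 1, and the invariant factors of ∂_1 are all 1, so H_0 ≅ Z.
  H_1: rank ker ∂_1 − rank ∂_2 = (27 − 8) − 18 = 1, and ∂_2 has invariant factor 2 > 1, so H_1 ≅ Z ⊕ Z_2.
  H_2: rank ker ∂_2 − rank ∂_3 = (18 − 18) − 0 = 0, and there is no ∂_3, so H_2 ≅ 0.

As a check, the Euler characteristic is 9 − 27 + 18 = 0, which agrees with 1 − 1 + 0 = 0.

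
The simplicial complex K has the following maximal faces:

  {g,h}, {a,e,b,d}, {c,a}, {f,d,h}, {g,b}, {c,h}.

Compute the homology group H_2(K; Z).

Take the total order a < b < c < d < e < f < g < h on the vertex set. Then K (dimension 3) consists of the simplices:

  0-simplices (8): a, b, c, d, e, f, g, h
  1-simplices (13): ab, ac, ad, ae, bd, be, bg, ch, de, df, dh, fh, gh
  2-simplices (5): abd, abe, ade, bde, dfh
  3-simplices (1): abde

giving chain groups C_0 ≅ Z^8, C_1 ≅ Z^13, C_2 ≅ Z^5, C_3 ≅ Z^1.

The boundary map ∂_1: C_1 → C_0 sends each edge [p,q] (with p < q) to q − p.
The 8×13 boundary matrix has rank 7 and Smith normal form diag(1,1,1,1,1,1,1).

∂_2: C_2 → C_1 sends each 2-simplex [p,q,r] to [q,r] − [p,r] + [p,q]. For instance
  ∂abd = bd − ad + ab,
  ∂bde = de − be + bd.
This gives a 13×5 integer matrix of rank 4; reducing to Smith normal form yields diagonal entries (1,1,1,1).

∂_3: C_3 → C_2 sends each 3-simplex σ to the alternating sum Σ_i (−1)^i (σ with its i-th vertex removed). For instance
  ∂abde = bde − ade + abe − abd.
The resulting 5×1 matrix has rank 1, and its Smith normal form has invariant factors (1).

Computing H_k = (kernel of ∂_k) / (image of ∂_{k+1}):

  H_2: rank ker ∂_2 − rank ∂_3 = (5 − 4) − 1 = 0, and the invariant factors of ∂_3 are all 1, so H_2 = 0.

H_2 ≅ 0.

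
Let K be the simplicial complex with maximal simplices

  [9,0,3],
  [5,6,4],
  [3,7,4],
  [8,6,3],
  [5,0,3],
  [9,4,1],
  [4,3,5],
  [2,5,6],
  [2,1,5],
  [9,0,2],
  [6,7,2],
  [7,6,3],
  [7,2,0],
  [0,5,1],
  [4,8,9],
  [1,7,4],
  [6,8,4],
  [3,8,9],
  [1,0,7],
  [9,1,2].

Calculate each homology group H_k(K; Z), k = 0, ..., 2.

H_0 = Z,  H_1 = Z ⊕ Z/2,  H_2 = 0.

K has 10 vertices, 30 edges, 20 triangles.
rank ∂_0 = 0, rank ∂_1 = 9 ⇒ b_0 = 10 − 0 − 9 = 1; all invariant factors of ∂_1 are 1 so no torsion. So H_0 ≅ Z.
rank ∂_1 = 9, rank ∂_2 = 20 ⇒ b_1 = 30 − 9 − 20 = 1; ∂_2 has invariant factor(s) [2] giving torsion. So H_1 ≅ Z ⊕ Z/2.
rank ∂_2 = 20, rank ∂_3 = 0 ⇒ b_2 = 20 − 20 − 0 = 0. So H_2 ≅ 0.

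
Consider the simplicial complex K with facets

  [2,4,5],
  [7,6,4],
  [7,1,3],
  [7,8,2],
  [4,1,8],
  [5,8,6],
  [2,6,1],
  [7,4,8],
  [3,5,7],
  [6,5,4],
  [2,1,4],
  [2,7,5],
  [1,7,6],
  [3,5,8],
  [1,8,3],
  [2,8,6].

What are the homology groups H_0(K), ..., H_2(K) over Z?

H_0 ≅ Z,  H_1 ≅ Z^2,  H_2 ≅ Z.

K has 8 vertices, 24 edges, 16 triangles.
rank ∂_0 = 0, rank ∂_1 = 7 ⇒ b_0 = 8 − 0 − 7 = 1; all invariant factors of ∂_1 are 1 so no torsion. So H_0 ≅ Z.
rank ∂_1 = 7, rank ∂_2 = 15 ⇒ b_1 = 24 − 7 − 15 = 2; all invariant factors of ∂_2 are 1 so no torsion. So H_1 ≅ Z^2.
rank ∂_2 = 15, rank ∂_3 = 0 ⇒ b_2 = 16 − 15 − 0 = 1. So H_2 ≅ Z.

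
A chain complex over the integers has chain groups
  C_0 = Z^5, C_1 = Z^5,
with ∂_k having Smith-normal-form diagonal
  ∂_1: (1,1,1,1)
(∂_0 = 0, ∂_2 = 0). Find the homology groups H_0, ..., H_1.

H_0: b_0 = 5 − 0 − 4 = 1; torsion from ∂_1 factors > 1: none. So H_0 = Z.
H_1: b_1 = 5 − 4 − 0 = 1; torsion from ∂_2 factors > 1: none. So H_1 = Z.

H_0 = Z,  H_1 = Z.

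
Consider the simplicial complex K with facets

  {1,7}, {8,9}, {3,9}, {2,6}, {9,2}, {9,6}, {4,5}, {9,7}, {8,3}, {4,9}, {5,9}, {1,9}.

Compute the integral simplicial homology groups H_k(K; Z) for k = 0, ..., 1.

H_0 ≅ Z,  H_1 ≅ Z^4.

Order the vertices as 1 < 2 < 3 < 4 < 5 < 6 < 7 < 8 < 9. Listing each simplex with vertices in this order, K has dimension 1 with simplices:

  0-simplices (9): [1], [2], [3], [4], [5], [6], [7], [8], [9]
  1-simplices (12): [1,7], [1,9], [2,6], [2,9], [3,8], [3,9], [4,5], [4,9], [5,9], [6,9], [7,9], [8,9]

giving chain groups C_0 ≅ Z^9, C_1 ≅ Z^12.

The boundary map ∂_1: C_1 → C_0 is given by ∂[p,q] = [q] − [p]. For instance
  ∂[2,6] = [6] − [2].
This gives a 9×12 integer matrix of rank 8; reducing to Smith normal form yields diagonal entries (1,1,1,1,1,1,1,1).

Now H_k = ker ∂_k / im ∂_{k+1}, so:

  H_0: rank C_0 − rank ∂_1 = 9 − 8 = 1, and the invariant factors of ∂_1 are all 1, so H_0 ≅ Z.
  H_1: rank ker ∂_1 − rank ∂_2 = (12 − 8) − 0 = 4, and there is no ∂_2, so H_1 ≅ Z^4.

(K is a triangulation of a wedge of 4 circles.)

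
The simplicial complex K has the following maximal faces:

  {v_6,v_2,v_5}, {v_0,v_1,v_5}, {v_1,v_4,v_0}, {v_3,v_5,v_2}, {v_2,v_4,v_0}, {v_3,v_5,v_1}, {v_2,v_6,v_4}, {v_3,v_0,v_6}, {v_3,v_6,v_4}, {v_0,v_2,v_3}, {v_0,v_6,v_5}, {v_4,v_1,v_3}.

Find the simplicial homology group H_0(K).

Take the total order v_0 < v_1 < v_2 < v_3 < v_4 < v_5 < v_6 on the vertex set. Then K (dimension 2) consists of the simplices:

  0-simplices (7): [v_0], [v_1], [v_2], [v_3], [v_4], [v_5], [v_6]
  1-simplices (18): (18 of them)
  2-simplices (12): (12 of them)

Hence C_0 ≅ Z^7, C_1 ≅ Z^18, C_2 ≅ Z^12.

Boundary ∂_1: C_1 → C_0 sends each edge [p,q] (with p < q) to q − p. For instance
  ∂[v_0,v_5] = [v_5] − [v_0].
As a 7×18 matrix over Z this has rank 6, with invariant factors (1,1,1,1,1,1).

The boundary map ∂_2: C_2 → C_1 maps a triangle to the signed sum of its edges. For instance
  ∂[v_0,v_3,v_6] = [v_3,v_6] − [v_0,v_6] + [v_0,v_3],
  ∂[v_0,v_2,v_3] = [v_2,v_3] − [v_0,v_3] + [v_0,v_2].
As a 18×12 matrix over Z this has rank 12, with invariant factors (1,1,1,1,1,1,1,1,1,1,1,2).

From H_k ≅ ker(∂_k) / im(∂_{k+1}) we obtain:

  H_0: rank C_0 − rank ∂_1 = 7 − 6 = 1, and the invariant factors of ∂_1 are all 1, so H_0 = Z.

H_0 = Z.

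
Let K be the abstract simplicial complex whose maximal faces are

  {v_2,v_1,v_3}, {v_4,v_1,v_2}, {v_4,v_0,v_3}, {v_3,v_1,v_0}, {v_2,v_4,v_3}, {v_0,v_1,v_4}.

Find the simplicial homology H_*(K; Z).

H_0 = Z,  H_1 = 0,  H_2 = Z.

We work with the vertex ordering v_0 < v_1 < v_2 < v_3 < v_4. The simplices of K, each written with vertices in increasing order, are:

  0-simplices (5): [v_0], [v_1], [v_2], [v_3], [v_4]
  1-simplices (9): [v_0,v_1], [v_0,v_3], [v_0,v_4], [v_1,v_2], [v_1,v_3], [v_1,v_4], [v_2,v_3], [v_2,v_4], [v_3,v_4]
  2-simplices (6): [v_0,v_1,v_3], [v_0,v_1,v_4], [v_0,v_3,v_4], [v_1,v_2,v_3], [v_1,v_2,v_4], [v_2,v_3,v_4]

giving chain groups C_0 ≅ Z^5, C_1 ≅ Z^9, C_2 ≅ Z^6.

∂_1: C_1 → C_0 is given by ∂[p,q] = [q] − [p]. For instance
  ∂[v_2,v_4] = [v_4] − [v_2].
The resulting 5×9 matrix has rank 4, and its Smith normal form has invariant factors (1,1,1,1).

∂_2: C_2 → C_1 acts by ∂[p,q,r] = [q,r] − [p,r] + [p,q]. For instance
  ∂[v_0,v_3,v_4] = [v_3,v_4] − [v_0,v_4] + [v_0,v_3],
  ∂[v_2,v_3,v_4] = [v_3,v_4] − [v_2,v_4] + [v_2,v_3].
The 9×6 boundary matrix has rank 5 and Smith normal form diag(1,1,1,1,1).

Now H_k = ker ∂_k / im ∂_{k+1}, so:

  H_0: rank C_0 − rank ∂_1 = 5 − 4 = 1, and the invariant factors of ∂_1 are all 1, so H_0 ≅ Z.
  H_1: rank ker ∂_1 − rank ∂_2 = (9 − 4) − 5 = 0, and the invariant factors of ∂_2 are all 1, so H_1 ≅ 0.
  H_2: rank ker ∂_2 − rank ∂_3 = (6 − 5) − 0 = 1, and there is no ∂_3, so H_2 ≅ Z.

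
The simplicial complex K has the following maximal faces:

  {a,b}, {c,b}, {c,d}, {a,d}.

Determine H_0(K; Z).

Take the total order a < b < c < d on the vertex set. Then K (dimension 1) consists of the simplices:

  0-simplices (4): a, b, c, d
  1-simplices (4): ab, ad, bc, cd

so the chain groups are C_0 ≅ Z^4, C_1 ≅ Z^4.

Boundary ∂_1: C_1 → C_0 maps an edge to its endpoints' difference, ∂[p,q] = q − p.
As a 4×4 matrix over Z this has rank 3, with invariant factors (1,1,1).

Computing H_k = (kernel of ∂_k) / (image of ∂_{k+1}):

  H_0: rank C_0 − rank ∂_1 = 4 − 3 = 1, and the invariant factors of ∂_1 are all 1, so H_0 = Z.

(K is a triangulation of the circle S^1.)

H_0 ≅ Z.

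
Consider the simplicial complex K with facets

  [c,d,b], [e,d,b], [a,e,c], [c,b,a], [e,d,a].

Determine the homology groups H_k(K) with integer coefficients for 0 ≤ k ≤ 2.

H_0 ≅ Z,  H_1 ≅ Z,  H_2 = 0.

We work with the vertex ordering a < b < c < d < e. The simplices of K, each written with vertices in increasing order, are:

  0-simplices (5): a, b, c, d, e
  1-simplices (10): ab, ac, ad, ae, bc, bd, be, cd, ce, de
  2-simplices (5): abc, ace, ade, bcd, bde

so the chain groups are C_0 ≅ Z^5, C_1 ≅ Z^10, C_2 ≅ Z^5.

The boundary map ∂_1: C_1 → C_0 is given by ∂[p,q] = [q] − [p].
The resulting 5×10 matrix has rank 4, and its Smith normal form has invariant factors (1,1,1,1).

∂_2: C_2 → C_1 maps a triangle to the signed sum of its edges. For instance
  ∂bde = de − be + bd,
  ∂abc = bc − ac + ab.
This gives a 10×5 integer matrix of rank 5; reducing to Smith normal form yields diagonal entries (1,1,1,1,1).

From H_k ≅ ker(∂_k) / im(∂_{k+1}) we obtain:

  H_0: rank C_0 − rank ∂_1 = 5 − 4 = 1, and the invariant factors of ∂_1 are all 1, so H_0 = Z.
  H_1: rank ker ∂_1 − rank ∂_2 = (10 − 4) − 5 = 1, and the invariant factors of ∂_2 are all 1, so H_1 = Z.
  H_2: rank ker ∂_2 − rank ∂_3 = (5 − 5) − 0 = 0, and there is no ∂_3, so H_2 = 0.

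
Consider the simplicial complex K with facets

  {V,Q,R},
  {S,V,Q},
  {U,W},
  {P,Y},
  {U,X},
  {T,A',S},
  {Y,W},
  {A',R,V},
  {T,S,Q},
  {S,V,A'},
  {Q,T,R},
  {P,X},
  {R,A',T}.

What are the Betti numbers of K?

b_0 = 2, b_1 = 1, b_2 = 1.

Take the total order P < Q < R < S < T < U < V < W < X < Y < A' on the vertex set. Then K (dimension 2) consists of the simplices:

  0-simplices (11): [P], [Q], [R], [S], [T], [U], [V], [W], [X], [Y], [A']
  1-simplices (17): [P,X], [P,Y], [Q,R], [Q,S], [Q,T], [Q,V], [R,T], [R,V], [R,A'], [S,T], [S,V], [S,A'], [T,A'], [U,W], [U,X], [V,A'], [W,Y]
  2-simplices (8): [Q,R,T], [Q,R,V], [Q,S,T], [Q,S,V], [R,T,A'], [R,V,A'], [S,T,A'], [S,V,A']

giving chain groups C_0 ≅ Z^11, C_1 ≅ Z^17, C_2 ≅ Z^8.

∂_1: C_1 → C_0 maps an edge to its endpoints' difference, ∂[p,q] = q − p. For instance
  ∂[W,Y] = [Y] − [W].
The resulting 11×17 matrix has rank 9, and its Smith normal form has invariant factors (1,1,1,1,1,1,1,1,1).

The boundary map ∂_2: C_2 → C_1 acts by ∂[p,q,r] = [q,r] − [p,r] + [p,q]. For instance
  ∂[Q,S,T] = [S,T] − [Q,T] + [Q,S],
  ∂[Q,S,V] = [S,V] − [Q,V] + [Q,S].
The 17×8 boundary matrix has rank 7 and Smith normal form diag(1,1,1,1,1,1,1).

Now H_k = ker ∂_k / im ∂_{k+1}, so:

  H_0: rank C_0 − rank ∂_1 = 11 − 9 = 2, and the invariant factors of ∂_1 are all 1, so H_0 ≅ Z^2.
  H_1: rank ker ∂_1 − rank ∂_2 = (17 − 9) − 7 = 1, and the invariant factors of ∂_2 are all 1, so H_1 ≅ Z.
  H_2: rank ker ∂_2 − rank ∂_3 = (8 − 7) − 0 = 1, and there is no ∂_3, so H_2 ≅ Z.

Hence the Betti numbers are b_0 = 2, b_1 = 1, b_2 = 1.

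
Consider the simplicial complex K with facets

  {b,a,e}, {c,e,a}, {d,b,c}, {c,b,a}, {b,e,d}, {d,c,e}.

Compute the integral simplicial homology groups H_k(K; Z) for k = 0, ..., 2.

K has 5 vertices, 9 edges, 6 triangles.
rank ∂_0 = 0, rank ∂_1 = 4 ⇒ b_0 = 5 − 0 − 4 = 1; all invariant factors of ∂_1 are 1 so no torsion. So H_0 ≅ Z.
rank ∂_1 = 4, rank ∂_2 = 5 ⇒ b_1 = 9 − 4 − 5 = 0; all invariant factors of ∂_2 are 1 so no torsion. So H_1 ≅ 0.
rank ∂_2 = 5, rank ∂_3 = 0 ⇒ b_2 = 6 − 5 − 0 = 1. So H_2 ≅ Z.

H_0 ≅ Z,  H_1 = 0,  H_2 ≅ Z.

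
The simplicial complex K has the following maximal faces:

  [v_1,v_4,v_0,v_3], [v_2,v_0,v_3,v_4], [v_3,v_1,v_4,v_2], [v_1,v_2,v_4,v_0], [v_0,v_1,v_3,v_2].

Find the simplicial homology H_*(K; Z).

Order the vertices as v_0 < v_1 < v_2 < v_3 < v_4. Listing each simplex with vertices in this order, K has dimension 3 with simplices:

  0-simplices (5): [v_0], [v_1], [v_2], [v_3], [v_4]
  1-simplices (10): [v_0,v_1], [v_0,v_2], [v_0,v_3], [v_0,v_4], [v_1,v_2], [v_1,v_3], [v_1,v_4], [v_2,v_3], [v_2,v_4], [v_3,v_4]
  2-simplices (10): [v_0,v_1,v_2], [v_0,v_1,v_3], [v_0,v_1,v_4], [v_0,v_2,v_3], [v_0,v_2,v_4], [v_0,v_3,v_4], [v_1,v_2,v_3], [v_1,v_2,v_4], [v_1,v_3,v_4], [v_2,v_3,v_4]
  3-simplices (5): [v_0,v_1,v_2,v_3], [v_0,v_1,v_2,v_4], [v_0,v_1,v_3,v_4], [v_0,v_2,v_3,v_4], [v_1,v_2,v_3,v_4]

Hence C_0 ≅ Z^5, C_1 ≅ Z^10, C_2 ≅ Z^10, C_3 ≅ Z^5.

Boundary ∂_1: C_1 → C_0 is given by ∂[p,q] = [q] − [p].
This gives a 5×10 integer matrix of rank 4; reducing to Smith normal form yields diagonal entries (1,1,1,1).

∂_2: C_2 → C_1 acts by ∂[p,q,r] = [q,r] − [p,r] + [p,q]. For instance
  ∂[v_1,v_2,v_4] = [v_2,v_4] − [v_1,v_4] + [v_1,v_2],
  ∂[v_0,v_2,v_3] = [v_2,v_3] − [v_0,v_3] + [v_0,v_2].
The resulting 10×10 matrix has rank 6, and its Smith normal form has invariant factors (1,1,1,1,1,1).

Boundary ∂_3: C_3 → C_2 sends each 3-simplex σ to the alternating sum Σ_i (−1)^i (σ with its i-th vertex removed). For instance
  ∂[v_0,v_1,v_2,v_4] = [v_1,v_2,v_4] − [v_0,v_2,v_4] + [v_0,v_1,v_4] − [v_0,v_1,v_2],
  ∂[v_1,v_2,v_3,v_4] = [v_2,v_3,v_4] − [v_1,v_3,v_4] + [v_1,v_2,v_4] − [v_1,v_2,v_3].
As a 10×5 matrix over Z this has rank 4, with invariant factors (1,1,1,1).

Computing H_k = (kernel of ∂_k) / (image of ∂_{k+1}):

  H_0: rank C_0 − rank ∂_1 = 5 − 4 = 1, and the invariant factors of ∂_1 are all 1, so H_0 ≅ Z.
  H_1: rank ker ∂_1 − rank ∂_2 = (10 − 4) − 6 = 0, and the invariant factors of ∂_2 are all 1, so H_1 ≅ 0.
  H_2: rank ker ∂_2 − rank ∂_3 = (10 − 6) − 4 = 0, and the invariant factors of ∂_3 are all 1, so H_2 ≅ 0.
  H_3: rank ker ∂_3 − rank ∂_4 = (5 − 4) − 0 = 1, and there is no ∂_4, so H_3 ≅ Z.

As a check, the Euler characteristic is 5 − 10 + 10 − 5 = 0, which agrees with 1 − 0 + 0 − 1 = 0.

H_0 = Z,  H_1 = 0,  H_2 = 0,  H_3 = Z.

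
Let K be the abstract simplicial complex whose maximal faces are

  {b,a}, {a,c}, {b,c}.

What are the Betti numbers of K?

Fix the vertex order a < b < c and write every simplex with vertices in increasing order. Then dim K = 1 and the simplices of K are:

  0-simplices (3): a, b, c
  1-simplices (3): ab, ac, bc

Hence C_0 ≅ Z^3, C_1 ≅ Z^3.

Boundary ∂_1: C_1 → C_0 is given by ∂[p,q] = [q] − [p]. For instance
  ∂ac = c − a.
As a 3×3 matrix over Z this has rank 2, with invariant factors (1,1).

Now H_k = ker ∂_k / im ∂_{k+1}, so:

  H_0: rank C_0 − rank ∂_1 = 3 − 2 = 1, and the invariant factors of ∂_1 are all 1, so H_0 = Z.
  H_1: rank ker ∂_1 − rank ∂_2 = (3 − 2) − 0 = 1, and there is no ∂_2, so H_1 = Z.

Hence the Betti numbers are b_0 = 1, b_1 = 1.

b_0 = 1, b_1 = 1.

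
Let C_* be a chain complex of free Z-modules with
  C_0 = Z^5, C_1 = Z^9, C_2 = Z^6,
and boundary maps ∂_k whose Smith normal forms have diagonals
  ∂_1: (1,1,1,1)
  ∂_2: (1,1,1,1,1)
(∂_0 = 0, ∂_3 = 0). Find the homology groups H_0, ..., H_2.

H_0 ≅ Z,  H_1 = 0,  H_2 ≅ Z.

H_0: b_0 = 5 − 0 − 4 = 1; torsion from ∂_1 factors > 1: none. So H_0 ≅ Z.
H_1: b_1 = 9 − 4 − 5 = 0; torsion from ∂_2 factors > 1: none. So H_1 ≅ 0.
H_2: b_2 = 6 − 5 − 0 = 1; torsion from ∂_3 factors > 1: none. So H_2 ≅ Z.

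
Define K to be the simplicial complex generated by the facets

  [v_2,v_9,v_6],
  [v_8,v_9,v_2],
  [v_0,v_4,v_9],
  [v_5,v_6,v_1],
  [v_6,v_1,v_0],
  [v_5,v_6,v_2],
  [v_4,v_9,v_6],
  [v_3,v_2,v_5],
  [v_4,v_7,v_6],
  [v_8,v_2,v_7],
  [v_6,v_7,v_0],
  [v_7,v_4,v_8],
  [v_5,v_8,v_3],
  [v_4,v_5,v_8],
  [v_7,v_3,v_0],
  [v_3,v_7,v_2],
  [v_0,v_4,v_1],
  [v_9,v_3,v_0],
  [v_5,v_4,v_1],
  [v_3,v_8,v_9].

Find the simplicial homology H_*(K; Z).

We work with the vertex ordering v_0 < v_1 < v_2 < v_3 < v_4 < v_5 < v_6 < v_7 < v_8 < v_9. The simplices of K, each written with vertices in increasing order, are:

  0-simplices (10): [v_0], [v_1], [v_2], [v_3], [v_4], [v_5], [v_6], [v_7], [v_8], [v_9]
  1-simplices (30): (30 of them)
  2-simplices (20): (20 of them)

giving chain groups C_0 ≅ Z^10, C_1 ≅ Z^30, C_2 ≅ Z^20.

∂_1: C_1 → C_0 maps an edge to its endpoints' difference, ∂[p,q] = q − p. For instance
  ∂[v_3,v_5] = [v_5] − [v_3].
This gives a 10×30 integer matrix of rank 9; reducing to Smith normal form yields diagonal entries (1,1,1,1,1,1,1,1,1).

The boundary map ∂_2: C_2 → C_1 acts by ∂[p,q,r] = [q,r] − [p,r] + [p,q]. For instance
  ∂[v_0,v_3,v_7] = [v_3,v_7] − [v_0,v_7] + [v_0,v_3],
  ∂[v_4,v_5,v_8] = [v_5,v_8] − [v_4,v_8] + [v_4,v_5].
The 30×20 boundary matrix has rank 20 and Smith normal form diag(1,1,1,1,1,1,1,1,1,1,1,1,1,1,1,1,1,1,1,2).

Computing H_k = (kernel of ∂_k) / (image of ∂_{k+1}):

  H_0: rank C_0 − rank ∂_1 = 10 − 9 = 1, and the invariant factors of ∂_1 are all 1, so H_0 = Z.
  H_1: rank ker ∂_1 − rank ∂_2 = (30 − 9) − 20 = 1, and ∂_2 has invariant factor 2 > 1, so H_1 = Z ⊕ Z/2.
  H_2: rank ker ∂_2 − rank ∂_3 = (20 − 20) − 0 = 0, and there is no ∂_3, so H_2 = 0.

As a check, the Euler characteristic is 10 − 30 + 20 = 0, which agrees with 1 − 1 + 0 = 0.

H_0 ≅ Z,  H_1 ≅ Z ⊕ Z/2,  H_2 = 0.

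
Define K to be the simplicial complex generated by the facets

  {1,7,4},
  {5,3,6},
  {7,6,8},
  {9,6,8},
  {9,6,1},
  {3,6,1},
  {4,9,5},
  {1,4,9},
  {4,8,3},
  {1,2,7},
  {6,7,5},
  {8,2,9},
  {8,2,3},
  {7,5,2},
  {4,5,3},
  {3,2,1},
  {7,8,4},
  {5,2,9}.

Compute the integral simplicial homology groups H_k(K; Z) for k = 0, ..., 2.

Fix the vertex order 1 < 2 < 3 < 4 < 5 < 6 < 7 < 8 < 9 and write every simplex with vertices in increasing order. Then dim K = 2 and the simplices of K are:

  0-simplices (9): [1], [2], [3], [4], [5], [6], [7], [8], [9]
  1-simplices (27): (27 of them)
  2-simplices (18): [1,2,3], [1,2,7], [1,3,6], [1,4,7], [1,4,9], [1,6,9], [2,3,8], [2,5,7], [2,5,9], [2,8,9], [3,4,5], [3,4,8], [3,5,6], [4,5,9], [4,7,8], [5,6,7], [6,7,8], [6,8,9]

Hence C_0 ≅ Z^9, C_1 ≅ Z^27, C_2 ≅ Z^18.

The boundary map ∂_1: C_1 → C_0 is given by ∂[p,q] = [q] − [p]. For instance
  ∂[3,6] = [6] − [3].
The 9×27 boundary matrix has rank 8 and Smith normal form diag(1,1,1,1,1,1,1,1).

Boundary ∂_2: C_2 → C_1 maps a triangle to the signed sum of its edges. For instance
  ∂[2,8,9] = [8,9] − [2,9] + [2,8],
  ∂[1,6,9] = [6,9] − [1,9] + [1,6].
The resulting 27×18 matrix has rank 17, and its Smith normal form has invariant factors (1,1,1,1,1,1,1,1,1,1,1,1,1,1,1,1,1).

Reading off H_k = ker ∂_k / im ∂_{k+1}:

  H_0: rank C_0 − rank ∂_1 = 9 − 8 = 1, and the invariant factors of ∂_1 are all 1, so H_0 = Z.
  H_1: rank ker ∂_1 − rank ∂_2 = (27 − 8) − 17 = 2, and the invariant factors of ∂_2 are all 1, so H_1 = Z^2.
  H_2: rank ker ∂_2 − rank ∂_3 = (18 − 17) − 0 = 1, and there is no ∂_3, so H_2 = Z.

As a check, the Euler characteristic is 9 − 27 + 18 = 0, which agrees with 1 − 2 + 1 = 0.

H_0 = Z,  H_1 = Z^2,  H_2 = Z.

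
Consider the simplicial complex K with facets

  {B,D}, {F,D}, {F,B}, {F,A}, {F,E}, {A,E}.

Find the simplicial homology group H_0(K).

We work with the vertex ordering A < B < D < E < F. The simplices of K, each written with vertices in increasing order, are:

  0-simplices (5): A, B, D, E, F
  1-simplices (6): AE, AF, BD, BF, DF, EF

giving chain groups C_0 ≅ Z^5, C_1 ≅ Z^6.

Boundary ∂_1: C_1 → C_0 maps an edge to its endpoints' difference, ∂[p,q] = q − p.
As a 5×6 matrix over Z this has rank 4, with invariant factors (1,1,1,1).

Now H_k = ker ∂_k / im ∂_{k+1}, so:

  H_0: rank C_0 − rank ∂_1 = 5 − 4 = 1, and the invariant factors of ∂_1 are all 1, so H_0 ≅ Z.

H_0 ≅ Z.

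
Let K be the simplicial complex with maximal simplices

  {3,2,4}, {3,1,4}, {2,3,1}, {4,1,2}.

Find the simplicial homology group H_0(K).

We work with the vertex ordering 1 < 2 < 3 < 4. The simplices of K, each written with vertices in increasing order, are:

  0-simplices (4): [1], [2], [3], [4]
  1-simplices (6): [1,2], [1,3], [1,4], [2,3], [2,4], [3,4]
  2-simplices (4): [1,2,3], [1,2,4], [1,3,4], [2,3,4]

giving chain groups C_0 ≅ Z^4, C_1 ≅ Z^6, C_2 ≅ Z^4.

∂_1: C_1 → C_0 sends each edge [p,q] (with p < q) to q − p. For instance
  ∂[2,3] = [3] − [2].
The resulting 4×6 matrix has rank 3, and its Smith normal form has invariant factors (1,1,1).

The boundary map ∂_2: C_2 → C_1 maps a triangle to the signed sum of its edges. For instance
  ∂[1,2,4] = [2,4] − [1,4] + [1,2],
  ∂[1,3,4] = [3,4] − [1,4] + [1,3].
The 6×4 boundary matrix has rank 3 and Smith normal form diag(1,1,1).

Reading off H_k = ker ∂_k / im ∂_{k+1}:

  H_0: rank C_0 − rank ∂_1 = 4 − 3 = 1, and the invariant factors of ∂_1 are all 1, so H_0 = Z.

H_0 ≅ Z.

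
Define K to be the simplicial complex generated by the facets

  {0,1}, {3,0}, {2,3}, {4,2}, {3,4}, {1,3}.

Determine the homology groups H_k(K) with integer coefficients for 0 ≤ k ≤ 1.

Fix the vertex order 0 < 1 < 2 < 3 < 4 and write every simplex with vertices in increasing order. Then dim K = 1 and the simplices of K are:

  0-simplices (5): [0], [1], [2], [3], [4]
  1-simplices (6): [0,1], [0,3], [1,3], [2,3], [2,4], [3,4]

giving chain groups C_0 ≅ Z^5, C_1 ≅ Z^6.

∂_1: C_1 → C_0 is given by ∂[p,q] = [q] − [p].
The resulting 5×6 matrix has rank 4, and its Smith normal form has invariant factors (1,1,1,1).

Computing H_k = (kernel of ∂_k) / (image of ∂_{k+1}):

  H_0: rank C_0 − rank ∂_1 = 5 − 4 = 1, and the invariant factors of ∂_1 are all 1, so H_0 ≅ Z.
  H_1: rank ker ∂_1 − rank ∂_2 = (6 − 4) − 0 = 2, and there is no ∂_2, so H_1 ≅ Z^2.

(K is a triangulation of a wedge of 2 circles.)

H_0 ≅ Z,  H_1 ≅ Z^2.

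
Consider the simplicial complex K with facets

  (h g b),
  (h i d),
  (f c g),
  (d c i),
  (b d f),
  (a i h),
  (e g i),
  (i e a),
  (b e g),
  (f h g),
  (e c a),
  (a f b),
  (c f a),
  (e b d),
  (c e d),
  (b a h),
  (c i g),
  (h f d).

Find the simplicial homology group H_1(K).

H_1 = Z ⊕ Z/2Z.

We work with the vertex ordering a < b < c < d < e < f < g < h < i. The simplices of K, each written with vertices in increasing order, are:

  0-simplices (9): a, b, c, d, e, f, g, h, i
  1-simplices (27): ab, ac, ae, af, ah, ai, bd, be, bf, bg, bh, cd, ce, cf, cg, ci, de, df, dh, di, eg, ei, fg, fh, gh, gi, hi
  2-simplices (18): abf, abh, ace, acf, aei, ahi, bde, bdf, beg, bgh, cde, cdi, cfg, cgi, dfh, dhi, egi, fgh

so the chain groups are C_0 ≅ Z^9, C_1 ≅ Z^27, C_2 ≅ Z^18.

The boundary map ∂_1: C_1 → C_0 is given by ∂[p,q] = [q] − [p].
The resulting 9×27 matrix has rank 8, and its Smith normal form has invariant factors (1,1,1,1,1,1,1,1).

∂_2: C_2 → C_1 acts by ∂[p,q,r] = [q,r] − [p,r] + [p,q]. For instance
  ∂cdi = di − ci + cd,
  ∂cde = de − ce + cd.
The resulting 27×18 matrix has rank 18, and its Smith normal form has invariant factors (1,1,1,1,1,1,1,1,1,1,1,1,1,1,1,1,1,2).

Now H_k = ker ∂_k / im ∂_{k+1}, so:

  H_1: rank ker ∂_1 − rank ∂_2 = (27 − 8) − 18 = 1, and ∂_2 has invariant factor 2 > 1, so H_1 ≅ Z ⊕ Z/2Z.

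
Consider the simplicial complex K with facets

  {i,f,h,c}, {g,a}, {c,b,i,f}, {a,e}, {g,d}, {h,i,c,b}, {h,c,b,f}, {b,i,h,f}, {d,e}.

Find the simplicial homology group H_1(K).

H_1 ≅ Z.

Order the vertices as a < b < c < d < e < f < g < h < i. Listing each simplex with vertices in this order, K has dimension 3 with simplices:

  0-simplices (9): a, b, c, d, e, f, g, h, i
  1-simplices (14): ae, ag, bc, bf, bh, bi, cf, ch, ci, de, dg, fh, fi, hi
  2-simplices (10): bcf, bch, bci, bfh, bfi, bhi, cfh, cfi, chi, fhi
  3-simplices (5): bcfh, bcfi, bchi, bfhi, cfhi

giving chain groups C_0 ≅ Z^9, C_1 ≅ Z^14, C_2 ≅ Z^10, C_3 ≅ Z^5.

The boundary map ∂_1: C_1 → C_0 maps an edge to its endpoints' difference, ∂[p,q] = q − p. For instance
  ∂bi = i − b.
The 9×14 boundary matrix has rank 7 and Smith normal form diag(1,1,1,1,1,1,1).

Boundary ∂_2: C_2 → C_1 maps a triangle to the signed sum of its edges. For instance
  ∂cfi = fi − ci + cf,
  ∂bci = ci − bi + bc.
As a 14×10 matrix over Z this has rank 6, with invariant factors (1,1,1,1,1,1).

∂_3: C_3 → C_2 sends each 3-simplex σ to the alternating sum Σ_i (−1)^i (σ with its i-th vertex removed). For instance
  ∂bchi = chi − bhi + bci − bch,
  ∂bcfh = cfh − bfh + bch − bcf.
The resulting 10×5 matrix has rank 4, and its Smith normal form has invariant factors (1,1,1,1).

Reading off H_k = ker ∂_k / im ∂_{k+1}:

  H_1: rank ker ∂_1 − rank ∂_2 = (14 − 7) − 6 = 1, and the invariant factors of ∂_2 are all 1, so H_1 = Z.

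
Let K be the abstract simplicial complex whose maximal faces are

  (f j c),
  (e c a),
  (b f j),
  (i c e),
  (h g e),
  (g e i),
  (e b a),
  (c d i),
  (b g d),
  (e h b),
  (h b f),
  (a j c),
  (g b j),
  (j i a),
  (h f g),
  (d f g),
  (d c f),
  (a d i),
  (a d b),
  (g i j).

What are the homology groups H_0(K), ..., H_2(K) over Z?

K has 10 vertices, 30 edges, 20 triangles.
rank ∂_0 = 0, rank ∂_1 = 9 ⇒ b_0 = 10 − 0 − 9 = 1; all invariant factors of ∂_1 are 1 so no torsion. So H_0 ≅ Z.
rank ∂_1 = 9, rank ∂_2 = 20 ⇒ b_1 = 30 − 9 − 20 = 1; ∂_2 has invariant factor(s) [2] giving torsion. So H_1 ≅ Z ⊕ Z/2Z.
rank ∂_2 = 20, rank ∂_3 = 0 ⇒ b_2 = 20 − 20 − 0 = 0. So H_2 ≅ 0.

H_0 = Z,  H_1 = Z ⊕ Z/2Z,  H_2 = 0.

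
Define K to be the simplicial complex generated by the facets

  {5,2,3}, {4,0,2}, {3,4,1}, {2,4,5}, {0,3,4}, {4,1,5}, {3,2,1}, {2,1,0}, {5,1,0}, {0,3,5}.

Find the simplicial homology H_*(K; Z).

H_0 = Z,  H_1 = Z_2,  H_2 = 0.

Take the total order 0 < 1 < 2 < 3 < 4 < 5 on the vertex set. Then K (dimension 2) consists of the simplices:

  0-simplices (6): [0], [1], [2], [3], [4], [5]
  1-simplices (15): [0,1], [0,2], [0,3], [0,4], [0,5], [1,2], [1,3], [1,4], [1,5], [2,3], [2,4], [2,5], [3,4], [3,5], [4,5]
  2-simplices (10): [0,1,2], [0,1,5], [0,2,4], [0,3,4], [0,3,5], [1,2,3], [1,3,4], [1,4,5], [2,3,5], [2,4,5]

giving chain groups C_0 ≅ Z^6, C_1 ≅ Z^15, C_2 ≅ Z^10.

∂_1: C_1 → C_0 sends each edge [p,q] (with p < q) to q − p.
As a 6×15 matrix over Z this has rank 5, with invariant factors (1,1,1,1,1).

The boundary map ∂_2: C_2 → C_1 maps a triangle to the signed sum of its edges. For instance
  ∂[1,4,5] = [4,5] − [1,5] + [1,4],
  ∂[0,3,5] = [3,5] − [0,5] + [0,3].
The resulting 15×10 matrix has rank 10, and its Smith normal form has invariant factors (1,1,1,1,1,1,1,1,1,2).

From H_k ≅ ker(∂_k) / im(∂_{k+1}) we obtain:

  H_0: rank C_0 − rank ∂_1 = 6 − 5 = 1, and the invariant factors of ∂_1 are all 1, so H_0 = Z.
  H_1: rank ker ∂_1 − rank ∂_2 = (15 − 5) − 10 = 0, and ∂_2 has invariant factor 2 > 1, so H_1 = Z_2.
  H_2: rank ker ∂_2 − rank ∂_3 = (10 − 10) − 0 = 0, and there is no ∂_3, so H_2 = 0.

As a check, the Euler characteristic is 6 − 15 + 10 = 1, which agrees with 1 − 0 + 0 = 1.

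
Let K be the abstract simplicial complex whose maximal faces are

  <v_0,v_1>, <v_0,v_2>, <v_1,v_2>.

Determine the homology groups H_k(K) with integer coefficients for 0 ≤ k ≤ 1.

K has 3 vertices, 3 edges.
rank ∂_0 = 0, rank ∂_1 = 2 ⇒ b_0 = 3 − 0 − 2 = 1; all invariant factors of ∂_1 are 1 so no torsion. So H_0 = Z.
rank ∂_1 = 2, rank ∂_2 = 0 ⇒ b_1 = 3 − 2 − 0 = 1. So H_1 = Z.

H_0 = Z,  H_1 = Z.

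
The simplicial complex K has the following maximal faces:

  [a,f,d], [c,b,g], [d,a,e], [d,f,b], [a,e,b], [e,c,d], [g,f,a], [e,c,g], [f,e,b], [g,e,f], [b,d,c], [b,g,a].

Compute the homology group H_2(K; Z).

H_2 = 0.

We work with the vertex ordering a < b < c < d < e < f < g. The simplices of K, each written with vertices in increasing order, are:

  0-simplices (7): a, b, c, d, e, f, g
  1-simplices (18): ab, ad, ae, af, ag, bc, bd, be, bf, bg, cd, ce, cg, de, df, ef, eg, fg
  2-simplices (12): abe, abg, ade, adf, afg, bcd, bcg, bdf, bef, cde, ceg, efg

giving chain groups C_0 ≅ Z^7, C_1 ≅ Z^18, C_2 ≅ Z^12.

Boundary ∂_1: C_1 → C_0 is given by ∂[p,q] = [q] − [p]. For instance
  ∂fg = g − f.
As a 7×18 matrix over Z this has rank 6, with invariant factors (1,1,1,1,1,1).

∂_2: C_2 → C_1 sends each 2-simplex [p,q,r] to [q,r] − [p,r] + [p,q]. For instance
  ∂afg = fg − ag + af,
  ∂abe = be − ae + ab.
The 18×12 boundary matrix has rank 12 and Smith normal form diag(1,1,1,1,1,1,1,1,1,1,1,2).

Computing H_k = (kernel of ∂_k) / (image of ∂_{k+1}):

  H_2: rank ker ∂_2 − rank ∂_3 = (12 − 12) − 0 = 0, and there is no ∂_3, so H_2 ≅ 0.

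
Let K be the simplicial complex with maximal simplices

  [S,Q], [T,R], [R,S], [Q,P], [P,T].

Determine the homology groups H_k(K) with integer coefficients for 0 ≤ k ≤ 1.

Fix the vertex order P < Q < R < S < T and write every simplex with vertices in increasing order. Then dim K = 1 and the simplices of K are:

  0-simplices (5): P, Q, R, S, T
  1-simplices (5): PQ, PT, QS, RS, RT

so the chain groups are C_0 ≅ Z^5, C_1 ≅ Z^5.

The boundary map ∂_1: C_1 → C_0 is given by ∂[p,q] = [q] − [p]. For instance
  ∂PQ = Q − P.
The 5×5 boundary matrix has rank 4 and Smith normal form diag(1,1,1,1).

Computing H_k = (kernel of ∂_k) / (image of ∂_{k+1}):

  H_0: rank C_0 − rank ∂_1 = 5 − 4 = 1, and the invariant factors of ∂_1 are all 1, so H_0 = Z.
  H_1: rank ker ∂_1 − rank ∂_2 = (5 − 4) − 0 = 1, and there is no ∂_2, so H_1 = Z.

As a check, the Euler characteristic is 5 − 5 = 0, which agrees with 1 − 1 = 0.
(K is a triangulation of the circle S^1.)

H_0 = Z,  H_1 = Z.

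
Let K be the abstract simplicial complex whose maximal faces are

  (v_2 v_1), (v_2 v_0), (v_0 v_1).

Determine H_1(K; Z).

H_1 ≅ Z.

We work with the vertex ordering v_0 < v_1 < v_2. The simplices of K, each written with vertices in increasing order, are:

  0-simplices (3): [v_0], [v_1], [v_2]
  1-simplices (3): [v_0,v_1], [v_0,v_2], [v_1,v_2]

Hence C_0 ≅ Z^3, C_1 ≅ Z^3.

Boundary ∂_1: C_1 → C_0 sends each edge [p,q] (with p < q) to q − p.
This gives a 3×3 integer matrix of rank 2; reducing to Smith normal form yields diagonal entries (1,1).

From H_k ≅ ker(∂_k) / im(∂_{k+1}) we obtain:

  H_1: rank ker ∂_1 − rank ∂_2 = (3 − 2) − 0 = 1, and there is no ∂_2, so H_1 = Z.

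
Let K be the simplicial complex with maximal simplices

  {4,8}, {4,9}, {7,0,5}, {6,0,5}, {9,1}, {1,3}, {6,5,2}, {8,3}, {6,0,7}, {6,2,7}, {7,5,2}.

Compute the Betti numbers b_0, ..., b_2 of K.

b_0 = 2, b_1 = 1, b_2 = 1.

Order the vertices as 0 < 1 < 2 < 3 < 4 < 5 < 6 < 7 < 8 < 9. Listing each simplex with vertices in this order, K has dimension 2 with simplices:

  0-simplices (10): [0], [1], [2], [3], [4], [5], [6], [7], [8], [9]
  1-simplices (14): [0,5], [0,6], [0,7], [1,3], [1,9], [2,5], [2,6], [2,7], [3,8], [4,8], [4,9], [5,6], [5,7], [6,7]
  2-simplices (6): [0,5,6], [0,5,7], [0,6,7], [2,5,6], [2,5,7], [2,6,7]

Hence C_0 ≅ Z^10, C_1 ≅ Z^14, C_2 ≅ Z^6.

The boundary map ∂_1: C_1 → C_0 is given by ∂[p,q] = [q] − [p]. For instance
  ∂[2,7] = [7] − [2].
This gives a 10×14 integer matrix of rank 8; reducing to Smith normal form yields diagonal entries (1,1,1,1,1,1,1,1).

The boundary map ∂_2: C_2 → C_1 acts by ∂[p,q,r] = [q,r] − [p,r] + [p,q]. For instance
  ∂[2,6,7] = [6,7] − [2,7] + [2,6],
  ∂[0,5,6] = [5,6] − [0,6] + [0,5].
The 14×6 boundary matrix has rank 5 and Smith normal form diag(1,1,1,1,1).

From H_k ≅ ker(∂_k) / im(∂_{k+1}) we obtain:

  H_0: rank C_0 − rank ∂_1 = 10 − 8 = 2, and the invariant factors of ∂_1 are all 1, so H_0 = Z^2.
  H_1: rank ker ∂_1 − rank ∂_2 = (14 − 8) − 5 = 1, and the invariant factors of ∂_2 are all 1, so H_1 = Z.
  H_2: rank ker ∂_2 − rank ∂_3 = (6 − 5) − 0 = 1, and there is no ∂_3, so H_2 = Z.

Hence the Betti numbers are b_0 = 2, b_1 = 1, b_2 = 1.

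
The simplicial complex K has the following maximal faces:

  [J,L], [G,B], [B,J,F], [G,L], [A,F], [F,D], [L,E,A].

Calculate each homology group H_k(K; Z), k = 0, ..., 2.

We work with the vertex ordering A < B < D < E < F < G < J < L. The simplices of K, each written with vertices in increasing order, are:

  0-simplices (8): A, B, D, E, F, G, J, L
  1-simplices (11): AE, AF, AL, BF, BG, BJ, DF, EL, FJ, GL, JL
  2-simplices (2): AEL, BFJ

Hence C_0 ≅ Z^8, C_1 ≅ Z^11, C_2 ≅ Z^2.

Boundary ∂_1: C_1 → C_0 sends each edge [p,q] (with p < q) to q − p. For instance
  ∂FJ = J − F.
The 8×11 boundary matrix has rank 7 and Smith normal form diag(1,1,1,1,1,1,1).

Boundary ∂_2: C_2 → C_1 sends each 2-simplex [p,q,r] to [q,r] − [p,r] + [p,q]. For instance
  ∂BFJ = FJ − BJ + BF,
  ∂AEL = EL − AL + AE.
The resulting 11×2 matrix has rank 2, and its Smith normal form has invariant factors (1,1).

Reading off H_k = ker ∂_k / im ∂_{k+1}:

  H_0: rank C_0 − rank ∂_1 = 8 − 7 = 1, and the invariant factors of ∂_1 are all 1, so H_0 = Z.
  H_1: rank ker ∂_1 − rank ∂_2 = (11 − 7) − 2 = 2, and the invariant factors of ∂_2 are all 1, so H_1 = Z^2.
  H_2: rank ker ∂_2 − rank ∂_3 = (2 − 2) − 0 = 0, and there is no ∂_3, so H_2 = 0.

H_0 ≅ Z,  H_1 ≅ Z^2,  H_2 = 0.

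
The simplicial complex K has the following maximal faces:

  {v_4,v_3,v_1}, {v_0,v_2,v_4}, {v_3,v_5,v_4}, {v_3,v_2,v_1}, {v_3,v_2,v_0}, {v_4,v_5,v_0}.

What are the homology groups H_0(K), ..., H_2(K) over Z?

We work with the vertex ordering v_0 < v_1 < v_2 < v_3 < v_4 < v_5. The simplices of K, each written with vertices in increasing order, are:

  0-simplices (6): [v_0], [v_1], [v_2], [v_3], [v_4], [v_5]
  1-simplices (12): [v_0,v_2], [v_0,v_3], [v_0,v_4], [v_0,v_5], [v_1,v_2], [v_1,v_3], [v_1,v_4], [v_2,v_3], [v_2,v_4], [v_3,v_4], [v_3,v_5], [v_4,v_5]
  2-simplices (6): [v_0,v_2,v_3], [v_0,v_2,v_4], [v_0,v_4,v_5], [v_1,v_2,v_3], [v_1,v_3,v_4], [v_3,v_4,v_5]

giving chain groups C_0 ≅ Z^6, C_1 ≅ Z^12, C_2 ≅ Z^6.

The boundary map ∂_1: C_1 → C_0 is given by ∂[p,q] = [q] − [p].
The resulting 6×12 matrix has rank 5, and its Smith normal form has invariant factors (1,1,1,1,1).

∂_2: C_2 → C_1 maps a triangle to the signed sum of its edges. For instance
  ∂[v_3,v_4,v_5] = [v_4,v_5] − [v_3,v_5] + [v_3,v_4],
  ∂[v_0,v_4,v_5] = [v_4,v_5] − [v_0,v_5] + [v_0,v_4].
This gives a 12×6 integer matrix of rank 6; reducing to Smith normal form yields diagonal entries (1,1,1,1,1,1).

Reading off H_k = ker ∂_k / im ∂_{k+1}:

  H_0: rank C_0 − rank ∂_1 = 6 − 5 = 1, and the invariant factors of ∂_1 are all 1, so H_0 ≅ Z.
  H_1: rank ker ∂_1 − rank ∂_2 = (12 − 5) − 6 = 1, and the invariant factors of ∂_2 are all 1, so H_1 ≅ Z.
  H_2: rank ker ∂_2 − rank ∂_3 = (6 − 6) − 0 = 0, and there is no ∂_3, so H_2 ≅ 0.

H_0 ≅ Z,  H_1 ≅ Z,  H_2 = 0.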